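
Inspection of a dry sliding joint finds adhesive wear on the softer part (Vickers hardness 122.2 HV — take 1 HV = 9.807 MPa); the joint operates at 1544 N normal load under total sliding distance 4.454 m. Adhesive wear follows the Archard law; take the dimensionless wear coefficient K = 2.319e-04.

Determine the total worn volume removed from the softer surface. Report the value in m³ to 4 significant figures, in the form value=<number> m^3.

The intermediates are displayed rounded; every step maintains full precision — one final rounding to four significant figures.
Hardness H = 122.2 HV × 9.807 MPa/HV = 1198 MPa = 1.198e+09 Pa.
In SI base units: W = 1544 N, H = 1.198e+09 Pa, K = 2.319e-04.
Worn volume V = K·W·L/H = 2.319e-04 · 1544 · 4.454 / 1.198e+09 = 1.331e-09 m³.

value=1.331e-09 m^3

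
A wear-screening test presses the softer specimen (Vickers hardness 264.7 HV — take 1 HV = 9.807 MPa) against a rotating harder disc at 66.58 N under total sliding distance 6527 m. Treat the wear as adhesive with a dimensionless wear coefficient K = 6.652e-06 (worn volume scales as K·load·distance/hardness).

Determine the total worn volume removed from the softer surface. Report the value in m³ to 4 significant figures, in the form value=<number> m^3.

value=1.114e-09 m^3

Each operation keeps full float precision, and intermediates appear rounded — rounded just once to four significant figures.
Hardness H = 264.7 HV × 9.807 MPa/HV = 2596 MPa = 2.596e+09 Pa.
Collected in SI base units: W = 66.58 N, H = 2.596e+09 Pa, K = 6.652e-06.
Volume removed: V = K·W·L/H = 6.652e-06 · 66.58 · 6527 / 2.596e+09 = 1.114e-09 m³.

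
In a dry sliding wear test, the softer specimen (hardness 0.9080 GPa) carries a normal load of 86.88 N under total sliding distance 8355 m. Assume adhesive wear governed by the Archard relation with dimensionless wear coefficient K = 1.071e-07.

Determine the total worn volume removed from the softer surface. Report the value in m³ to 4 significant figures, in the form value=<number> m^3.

value=8.562e-11 m^3

The computation carries full float precision. The intermediates are printed rounded — one last rounding: 4 significant figures.
Hardness H = 0.9080 GPa = 9.080e+08 Pa.
Restated in SI base units: W = 86.88 N, H = 9.080e+08 Pa, K = 1.071e-07.
Volume removed: V = K·W·L/H = 1.071e-07 · 86.88 · 8355 / 9.080e+08 = 8.562e-11 m³.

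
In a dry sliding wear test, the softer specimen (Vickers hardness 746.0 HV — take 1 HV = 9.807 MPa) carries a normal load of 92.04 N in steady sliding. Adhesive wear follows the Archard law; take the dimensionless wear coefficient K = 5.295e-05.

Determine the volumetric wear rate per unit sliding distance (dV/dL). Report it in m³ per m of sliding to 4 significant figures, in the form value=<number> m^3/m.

value=6.661e-13 m^3/m

All arithmetic holds full float precision; intermediates are displayed rounded — rounded just once to four significant digits.
Hardness H = 746.0 HV × 9.807 MPa/HV = 7316 MPa = 7.316e+09 Pa.
Expressed in SI base units: W = 92.04 N, H = 7.316e+09 Pa, K = 5.295e-05.
Sliding wear rate dV/dL = K·W/H (independent of L): 5.295e-05 · 92.04 / 7.316e+09 = 6.661e-13 m³/m.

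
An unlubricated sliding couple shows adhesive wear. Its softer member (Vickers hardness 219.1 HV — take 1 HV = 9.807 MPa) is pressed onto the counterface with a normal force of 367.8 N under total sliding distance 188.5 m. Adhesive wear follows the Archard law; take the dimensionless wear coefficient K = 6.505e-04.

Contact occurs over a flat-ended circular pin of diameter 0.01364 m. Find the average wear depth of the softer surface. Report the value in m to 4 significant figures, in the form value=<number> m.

The algebra holds exact precision — shown intermediates are rounded; a lone final rounding to 4 significant figures.
Hardness H = 219.1 HV × 9.807 MPa/HV = 2149 MPa = 2.149e+09 Pa.
Contact area A = π·d²/4 = π·(0.01364 m)²/4 = 1.461e-04 m².
In SI base units, W = 367.8 N, H = 2.149e+09 Pa, K = 6.505e-04.
By Archard's law, V = K·W·L/H = 6.505e-04 · 367.8 · 188.5 / 2.149e+09 = 2.099e-08 m³.
Mean wear depth h = V/A = 2.099e-08 / 1.461e-04 = 1.436e-04 m.

value=1.436e-04 m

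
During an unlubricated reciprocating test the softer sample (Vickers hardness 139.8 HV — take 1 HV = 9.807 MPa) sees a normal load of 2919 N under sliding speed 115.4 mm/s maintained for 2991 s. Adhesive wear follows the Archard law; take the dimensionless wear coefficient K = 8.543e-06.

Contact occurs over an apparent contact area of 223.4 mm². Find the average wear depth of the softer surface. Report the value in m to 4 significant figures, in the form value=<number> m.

Quoted intermediates are rounded; the computation holds exact precision; rounded just once: 4 significant figures.
Sliding speed v = 115.4 mm/s = 0.1154 m/s. Distance covered L = v·t = 0.1154 m/s × 2991 s = 345.2 m.
Hardness H = 139.8 HV × 9.807 MPa/HV = 1371 MPa = 1.371e+09 Pa.
Contact area A = 223.4 mm² = 2.234e-04 m².
Restated in SI base units: W = 2919 N, H = 1.371e+09 Pa, K = 8.543e-06.
Apply Archard: V = K·W·L/H = 8.543e-06 · 2919 · 345.2 / 1.371e+09 = 6.278e-09 m³.
Mean depth h = V/A = 6.278e-09 / 2.234e-04 = 2.810e-05 m.

value=2.810e-05 m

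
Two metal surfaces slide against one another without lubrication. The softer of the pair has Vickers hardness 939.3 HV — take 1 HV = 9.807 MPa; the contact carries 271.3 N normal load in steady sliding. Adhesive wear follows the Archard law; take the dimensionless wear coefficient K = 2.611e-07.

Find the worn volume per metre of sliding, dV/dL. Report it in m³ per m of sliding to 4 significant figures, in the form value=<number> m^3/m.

The intermediates are printed rounded — every step maintains full precision. Rounded once at the end, at 4 significant digits.
Hardness H = 939.3 HV × 9.807 MPa/HV = 9212 MPa = 9.212e+09 Pa.
In SI base units, W = 271.3 N, H = 9.212e+09 Pa, K = 2.611e-07.
Volumetric rate dV/dL = K·W/H (independent of L): 2.611e-07 · 271.3 / 9.212e+09 = 7.690e-15 m³/m.

value=7.690e-15 m^3/m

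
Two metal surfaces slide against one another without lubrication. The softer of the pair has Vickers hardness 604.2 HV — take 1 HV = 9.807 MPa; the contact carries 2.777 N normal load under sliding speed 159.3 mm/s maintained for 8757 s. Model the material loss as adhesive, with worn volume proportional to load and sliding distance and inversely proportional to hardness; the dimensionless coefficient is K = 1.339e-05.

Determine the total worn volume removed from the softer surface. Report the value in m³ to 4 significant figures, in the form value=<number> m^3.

The intermediates are displayed rounded — every step keeps exact precision; rounded once at the end to four significant digits.
Convert: Sliding speed v = 159.3 mm/s = 0.1593 m/s. Path length L = v·t = 0.1593 m/s × 8757 s = 1395 m.
Convert: Hardness H = 604.2 HV × 9.807 MPa/HV = 5925 MPa = 5.925e+09 Pa.
Collected in SI base units: W = 2.777 N, H = 5.925e+09 Pa, K = 1.339e-05.
Apply Archard: V = K·W·L/H = 1.339e-05 · 2.777 · 1395 / 5.925e+09 = 8.754e-12 m³.

value=8.754e-12 m^3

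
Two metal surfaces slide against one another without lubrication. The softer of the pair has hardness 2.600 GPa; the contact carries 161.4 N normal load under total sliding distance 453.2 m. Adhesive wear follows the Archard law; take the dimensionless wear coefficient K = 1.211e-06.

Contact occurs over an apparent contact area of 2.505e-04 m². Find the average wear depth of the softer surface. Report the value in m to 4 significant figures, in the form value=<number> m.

value=1.360e-07 m

Printed values are rounded — the computation holds full precision, and a single final rounding: four significant figures.
Convert: Hardness H = 2.600 GPa = 2.600e+09 Pa.
In SI base units, W = 161.4 N, H = 2.600e+09 Pa, K = 1.211e-06.
Apply Archard: V = K·W·L/H = 1.211e-06 · 161.4 · 453.2 / 2.600e+09 = 3.407e-11 m³.
Depth h = V/A = 3.407e-11 / 2.505e-04 = 1.360e-07 m.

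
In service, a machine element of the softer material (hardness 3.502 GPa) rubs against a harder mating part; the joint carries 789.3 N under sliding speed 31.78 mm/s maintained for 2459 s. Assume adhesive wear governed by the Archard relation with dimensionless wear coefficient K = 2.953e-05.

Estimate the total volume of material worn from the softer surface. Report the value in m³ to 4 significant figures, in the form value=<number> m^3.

The intermediates appear rounded — all arithmetic keeps exact precision, and rounded just once: 4 significant digits.
Convert: Sliding speed v = 31.78 mm/s = 0.03178 m/s. Path length L = v·t = 0.03178 m/s × 2459 s = 78.15 m.
Convert: Hardness H = 3.502 GPa = 3.502e+09 Pa.
Restated in SI base units: W = 789.3 N, H = 3.502e+09 Pa, K = 2.953e-05.
Archard relation: V = K·W·L/H = 2.953e-05 · 789.3 · 78.15 / 3.502e+09 = 5.201e-10 m³.

value=5.201e-10 m^3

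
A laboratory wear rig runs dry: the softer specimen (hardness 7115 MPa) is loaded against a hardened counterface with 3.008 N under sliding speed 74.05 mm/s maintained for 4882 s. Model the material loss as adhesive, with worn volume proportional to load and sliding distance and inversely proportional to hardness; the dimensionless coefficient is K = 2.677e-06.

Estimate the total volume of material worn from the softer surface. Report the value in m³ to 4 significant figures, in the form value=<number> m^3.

Each operation runs at full float precision; shown intermediates are rounded. Rounded just once, at 4 significant figures.
Sliding speed v = 74.05 mm/s = 0.07405 m/s. Distance covered L = v·t = 0.07405 m/s × 4882 s = 361.5 m.
Hardness H = 7115 MPa = 7.115e+09 Pa.
As SI base values: W = 3.008 N, H = 7.115e+09 Pa, K = 2.677e-06.
Archard relation: V = K·W·L/H = 2.677e-06 · 3.008 · 361.5 / 7.115e+09 = 4.091e-13 m³.

value=4.091e-13 m^3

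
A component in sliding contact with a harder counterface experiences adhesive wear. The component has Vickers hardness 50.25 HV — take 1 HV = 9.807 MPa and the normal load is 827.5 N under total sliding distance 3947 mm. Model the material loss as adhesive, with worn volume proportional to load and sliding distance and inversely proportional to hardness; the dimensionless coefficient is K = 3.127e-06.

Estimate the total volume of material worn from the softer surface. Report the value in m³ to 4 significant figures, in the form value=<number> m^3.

value=2.072e-11 m^3

Displayed values are rounded, and the algebra holds full precision, and one last rounding: four significant digits.
Path length L = 3947 mm = 3.947 m.
Hardness H = 50.25 HV × 9.807 MPa/HV = 492.8 MPa = 4.928e+08 Pa.
Expressed in SI base units: W = 827.5 N, H = 4.928e+08 Pa, K = 3.127e-06.
Apply Archard: V = K·W·L/H = 3.127e-06 · 827.5 · 3.947 / 4.928e+08 = 2.072e-11 m³.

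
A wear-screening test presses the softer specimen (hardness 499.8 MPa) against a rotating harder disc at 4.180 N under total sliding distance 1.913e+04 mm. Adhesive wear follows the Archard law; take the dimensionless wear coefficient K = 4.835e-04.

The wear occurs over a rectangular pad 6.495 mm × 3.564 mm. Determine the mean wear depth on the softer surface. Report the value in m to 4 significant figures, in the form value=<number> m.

The computation keeps full float precision — the intermediates are displayed rounded. Rounded once at the end to four significant digits.
Convert: Total distance L = 1.913e+04 mm = 19.13 m.
Convert: Hardness H = 499.8 MPa = 4.998e+08 Pa.
Convert: Pad sides 6.495 mm × 3.564 mm = 0.006495 m × 0.003564 m. Contact area A = 0.006495 m × 0.003564 m = 2.315e-05 m².
In SI base units, W = 4.180 N, H = 4.998e+08 Pa, K = 4.835e-04.
By Archard's law, V = K·W·L/H = 4.835e-04 · 4.180 · 19.13 / 4.998e+08 = 7.736e-11 m³.
Average depth h = V/A = 7.736e-11 / 2.315e-05 = 3.342e-06 m.

value=3.342e-06 m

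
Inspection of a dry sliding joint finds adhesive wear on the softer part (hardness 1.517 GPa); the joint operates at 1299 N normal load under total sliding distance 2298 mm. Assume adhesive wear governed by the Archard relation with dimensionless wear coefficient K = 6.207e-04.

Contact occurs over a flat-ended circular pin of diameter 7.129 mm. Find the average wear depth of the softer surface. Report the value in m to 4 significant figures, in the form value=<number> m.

value=3.060e-05 m

The algebra maintains exact precision. The intermediates are shown rounded — one last rounding: four significant figures.
Distance L = 2298 mm = 2.298 m.
Hardness H = 1.517 GPa = 1.517e+09 Pa.
Pin diameter d = 7.129 mm = 0.007129 m. Contact area A = π·d²/4 = π·(0.007129 m)²/4 = 3.992e-05 m².
Collected in SI base units: W = 1299 N, H = 1.517e+09 Pa, K = 6.207e-04.
Wear volume V = K·W·L/H = 6.207e-04 · 1299 · 2.298 / 1.517e+09 = 1.221e-09 m³.
Depth of wear h = V/A = 1.221e-09 / 3.992e-05 = 3.060e-05 m.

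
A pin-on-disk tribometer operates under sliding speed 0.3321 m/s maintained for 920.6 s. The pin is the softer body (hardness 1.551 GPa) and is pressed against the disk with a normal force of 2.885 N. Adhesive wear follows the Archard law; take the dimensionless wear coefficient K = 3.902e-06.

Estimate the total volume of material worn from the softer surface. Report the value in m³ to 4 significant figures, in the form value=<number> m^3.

value=2.219e-12 m^3

Intermediate values appear rounded; all working math maintains full precision, and rounded just once, at four significant digits.
Convert: Distance covered L = v·t = 0.3321 m/s × 920.6 s = 305.7 m.
Convert: Hardness H = 1.551 GPa = 1.551e+09 Pa.
In SI base units: W = 2.885 N, H = 1.551e+09 Pa, K = 3.902e-06.
Worn volume V = K·W·L/H = 3.902e-06 · 2.885 · 305.7 / 1.551e+09 = 2.219e-12 m³.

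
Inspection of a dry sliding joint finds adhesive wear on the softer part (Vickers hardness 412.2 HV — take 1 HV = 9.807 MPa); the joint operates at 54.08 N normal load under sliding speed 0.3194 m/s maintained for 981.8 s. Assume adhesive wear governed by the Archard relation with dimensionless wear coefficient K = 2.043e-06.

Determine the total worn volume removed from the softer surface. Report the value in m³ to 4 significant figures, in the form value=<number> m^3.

Intermediate values are shown rounded. The algebra runs at exact precision. Rounded just once, at 4 significant digits.
Convert: Distance covered L = v·t = 0.3194 m/s × 981.8 s = 313.6 m.
Convert: Hardness H = 412.2 HV × 9.807 MPa/HV = 4042 MPa = 4.042e+09 Pa.
Restated in SI base units: W = 54.08 N, H = 4.042e+09 Pa, K = 2.043e-06.
The Archard volume V = K·W·L/H = 2.043e-06 · 54.08 · 313.6 / 4.042e+09 = 8.571e-12 m³.

value=8.571e-12 m^3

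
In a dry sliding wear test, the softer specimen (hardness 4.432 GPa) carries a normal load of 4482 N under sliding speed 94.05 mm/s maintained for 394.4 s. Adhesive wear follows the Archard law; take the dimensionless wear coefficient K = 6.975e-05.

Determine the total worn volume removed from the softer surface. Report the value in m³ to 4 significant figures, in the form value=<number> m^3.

Displayed values are rounded — all arithmetic holds full float precision; one final rounding, at four significant figures.
Sliding speed v = 94.05 mm/s = 0.09405 m/s. The distance L = v·t = 0.09405 m/s × 394.4 s = 37.09 m.
Hardness H = 4.432 GPa = 4.432e+09 Pa.
In SI base units: W = 4482 N, H = 4.432e+09 Pa, K = 6.975e-05.
Archard volume V = K·W·L/H = 6.975e-05 · 4482 · 37.09 / 4.432e+09 = 2.616e-09 m³.

value=2.616e-09 m^3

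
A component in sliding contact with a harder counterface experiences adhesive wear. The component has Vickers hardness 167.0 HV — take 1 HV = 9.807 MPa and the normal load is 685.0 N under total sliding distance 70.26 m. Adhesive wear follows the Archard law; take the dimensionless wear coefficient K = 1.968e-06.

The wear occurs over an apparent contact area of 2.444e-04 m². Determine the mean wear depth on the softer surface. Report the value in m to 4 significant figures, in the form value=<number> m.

value=2.366e-07 m

The algebra maintains full precision, and intermediates are printed rounded — one final rounding to 4 significant figures.
Hardness H = 167.0 HV × 9.807 MPa/HV = 1638 MPa = 1.638e+09 Pa.
In SI base units, W = 685.0 N, H = 1.638e+09 Pa, K = 1.968e-06.
Worn volume V = K·W·L/H = 1.968e-06 · 685.0 · 70.26 / 1.638e+09 = 5.783e-11 m³.
Mean depth h = V/A = 5.783e-11 / 2.444e-04 = 2.366e-07 m.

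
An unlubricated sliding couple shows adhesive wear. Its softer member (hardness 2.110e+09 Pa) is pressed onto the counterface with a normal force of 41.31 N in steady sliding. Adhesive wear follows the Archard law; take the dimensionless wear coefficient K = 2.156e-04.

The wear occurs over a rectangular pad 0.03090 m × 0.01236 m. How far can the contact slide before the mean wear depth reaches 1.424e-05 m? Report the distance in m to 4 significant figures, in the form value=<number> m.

value=1288 m

The computation holds exact precision; intermediate values are shown rounded, and one final rounding to 4 significant digits.
Contact area A = 0.03090 m × 0.01236 m = 3.819e-04 m².
Restated in SI base units: W = 41.31 N, H = 2.110e+09 Pa, K = 2.156e-04.
At the depth limit, V_lim = h_lim·A = 1.424e-05 · 3.819e-04 = 5.439e-09 m³.
Inverting, life L = V_lim·H/(K·W) = 5.439e-09 · 2.110e+09 / (2.156e-04 · 41.31) = 1288 m.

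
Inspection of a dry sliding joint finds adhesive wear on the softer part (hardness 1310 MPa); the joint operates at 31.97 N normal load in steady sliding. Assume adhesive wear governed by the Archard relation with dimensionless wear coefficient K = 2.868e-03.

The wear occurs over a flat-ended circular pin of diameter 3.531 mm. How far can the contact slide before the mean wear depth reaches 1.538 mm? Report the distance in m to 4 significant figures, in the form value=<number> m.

value=215.2 m

Displayed values are rounded — all working math keeps full precision, and rounded just once to four significant digits.
Hardness H = 1310 MPa = 1.310e+09 Pa.
Pin diameter d = 3.531 mm = 0.003531 m. Contact area A = π·d²/4 = π·(0.003531 m)²/4 = 9.792e-06 m².
Depth limit h_lim = 1.538 mm = 0.001538 m.
SI base units throughout: W = 31.97 N, H = 1.310e+09 Pa, K = 2.868e-03.
At the depth limit, V_lim = h_lim·A = 0.001538 · 9.792e-06 = 1.506e-08 m³.
Sliding life L = V_lim·H/(K·W) = 1.506e-08 · 1.310e+09 / (2.868e-03 · 31.97) = 215.2 m.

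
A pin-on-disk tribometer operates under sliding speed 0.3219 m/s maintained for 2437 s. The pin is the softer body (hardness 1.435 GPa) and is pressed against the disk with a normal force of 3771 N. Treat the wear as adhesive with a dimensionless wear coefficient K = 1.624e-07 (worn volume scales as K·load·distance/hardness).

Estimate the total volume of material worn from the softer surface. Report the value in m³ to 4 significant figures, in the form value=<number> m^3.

value=3.348e-10 m^3

Each operation runs at exact precision. Intermediates appear rounded. Rounded just once to 4 significant digits.
The distance L = v·t = 0.3219 m/s × 2437 s = 784.5 m.
Hardness H = 1.435 GPa = 1.435e+09 Pa.
Collected in SI base units: W = 3771 N, H = 1.435e+09 Pa, K = 1.624e-07.
Volume removed: V = K·W·L/H = 1.624e-07 · 3771 · 784.5 / 1.435e+09 = 3.348e-10 m³.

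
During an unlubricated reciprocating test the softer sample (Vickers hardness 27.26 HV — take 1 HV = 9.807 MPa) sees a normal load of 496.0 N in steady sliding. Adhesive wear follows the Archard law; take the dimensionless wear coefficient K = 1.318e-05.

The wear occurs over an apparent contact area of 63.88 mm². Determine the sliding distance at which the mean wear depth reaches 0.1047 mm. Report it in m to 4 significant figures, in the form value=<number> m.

Intermediate values are shown rounded — all working math holds full precision, and one final rounding, at 4 significant digits.
Hardness H = 27.26 HV × 9.807 MPa/HV = 267.3 MPa = 2.673e+08 Pa.
Contact area A = 63.88 mm² = 6.388e-05 m².
Depth limit h_lim = 0.1047 mm = 1.047e-04 m.
Collected in SI base units: W = 496.0 N, H = 2.673e+08 Pa, K = 1.318e-05.
Permissible volume V_lim = h_lim·A = 1.047e-04 · 6.388e-05 = 6.688e-09 m³.
So the life L = V_lim·H/(K·W) = 6.688e-09 · 2.673e+08 / (1.318e-05 · 496.0) = 273.5 m.

value=273.5 m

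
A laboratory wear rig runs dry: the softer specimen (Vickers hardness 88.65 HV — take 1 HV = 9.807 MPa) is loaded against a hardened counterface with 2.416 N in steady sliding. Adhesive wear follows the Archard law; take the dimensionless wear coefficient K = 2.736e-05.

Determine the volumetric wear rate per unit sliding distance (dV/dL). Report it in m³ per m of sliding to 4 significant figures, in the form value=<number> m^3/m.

The algebra keeps full float precision — intermediate values are printed rounded — rounded just once, at four significant digits.
Hardness H = 88.65 HV × 9.807 MPa/HV = 869.4 MPa = 8.694e+08 Pa.
Working in SI base units: W = 2.416 N, H = 8.694e+08 Pa, K = 2.736e-05.
Sliding wear rate dV/dL = K·W/H — distance-free: 2.736e-05 · 2.416 / 8.694e+08 = 7.603e-14 m³/m.

value=7.603e-14 m^3/m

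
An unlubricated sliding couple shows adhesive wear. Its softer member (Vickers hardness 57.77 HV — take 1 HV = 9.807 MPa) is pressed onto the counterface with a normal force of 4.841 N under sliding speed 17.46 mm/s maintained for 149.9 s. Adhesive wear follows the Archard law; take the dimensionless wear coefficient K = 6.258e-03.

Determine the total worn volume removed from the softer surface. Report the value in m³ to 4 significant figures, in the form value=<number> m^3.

value=1.400e-10 m^3

All working math maintains full float precision, and the intermediates appear rounded — a lone final rounding to 4 significant digits.
Convert: Sliding speed v = 17.46 mm/s = 0.01746 m/s. Distance L = v·t = 0.01746 m/s × 149.9 s = 2.617 m.
Convert: Hardness H = 57.77 HV × 9.807 MPa/HV = 566.6 MPa = 5.666e+08 Pa.
In SI base units, W = 4.841 N, H = 5.666e+08 Pa, K = 6.258e-03.
Wear volume V = K·W·L/H = 6.258e-03 · 4.841 · 2.617 / 5.666e+08 = 1.400e-10 m³.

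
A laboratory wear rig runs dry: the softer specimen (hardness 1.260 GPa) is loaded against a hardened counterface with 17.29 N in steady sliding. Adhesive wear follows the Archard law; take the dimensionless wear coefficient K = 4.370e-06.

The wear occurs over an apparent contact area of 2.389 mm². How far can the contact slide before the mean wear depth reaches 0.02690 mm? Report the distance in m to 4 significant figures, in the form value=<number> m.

Each operation holds full precision — the intermediates are displayed rounded — a lone final rounding: four significant digits.
Hardness H = 1.260 GPa = 1.260e+09 Pa.
Contact area A = 2.389 mm² = 2.389e-06 m².
Depth limit h_lim = 0.02690 mm = 2.690e-05 m.
In SI base units: W = 17.29 N, H = 1.260e+09 Pa, K = 4.370e-06.
Permissible volume V_lim = h_lim·A = 2.690e-05 · 2.389e-06 = 6.426e-11 m³.
Life L = V_lim·H/(K·W) = 6.426e-11 · 1.260e+09 / (4.370e-06 · 17.29) = 1072 m.

value=1072 m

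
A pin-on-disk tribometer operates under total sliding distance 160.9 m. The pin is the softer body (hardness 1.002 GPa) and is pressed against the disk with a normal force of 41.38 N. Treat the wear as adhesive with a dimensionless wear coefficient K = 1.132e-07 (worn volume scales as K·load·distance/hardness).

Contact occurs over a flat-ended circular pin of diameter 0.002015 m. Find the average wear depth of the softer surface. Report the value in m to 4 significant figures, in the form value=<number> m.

Every step runs at full float precision. Intermediate values are printed rounded. Rounded once at the end, at 4 significant figures.
Convert: Hardness H = 1.002 GPa = 1.002e+09 Pa.
Convert: Contact area A = π·d²/4 = π·(0.002015 m)²/4 = 3.189e-06 m².
SI base units throughout: W = 41.38 N, H = 1.002e+09 Pa, K = 1.132e-07.
Archard relation: V = K·W·L/H = 1.132e-07 · 41.38 · 160.9 / 1.002e+09 = 7.522e-13 m³.
Average depth h = V/A = 7.522e-13 / 3.189e-06 = 2.359e-07 m.

value=2.359e-07 m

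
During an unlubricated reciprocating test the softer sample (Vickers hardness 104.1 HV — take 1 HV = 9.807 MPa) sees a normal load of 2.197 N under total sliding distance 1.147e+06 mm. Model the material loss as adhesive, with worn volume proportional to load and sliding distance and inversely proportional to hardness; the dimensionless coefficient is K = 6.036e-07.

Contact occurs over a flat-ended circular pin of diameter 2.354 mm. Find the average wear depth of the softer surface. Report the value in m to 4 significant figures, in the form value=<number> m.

value=3.423e-07 m

The algebra keeps exact precision, and intermediates are displayed rounded, and rounded just once to four significant digits.
Sliding distance L = 1.147e+06 mm = 1147 m.
Hardness H = 104.1 HV × 9.807 MPa/HV = 1021 MPa = 1.021e+09 Pa.
Pin diameter d = 2.354 mm = 0.002354 m. Contact area A = π·d²/4 = π·(0.002354 m)²/4 = 4.352e-06 m².
As SI base values: W = 2.197 N, H = 1.021e+09 Pa, K = 6.036e-07.
Volume removed: V = K·W·L/H = 6.036e-07 · 2.197 · 1147 / 1.021e+09 = 1.490e-12 m³.
Mean depth h = V/A = 1.490e-12 / 4.352e-06 = 3.423e-07 m.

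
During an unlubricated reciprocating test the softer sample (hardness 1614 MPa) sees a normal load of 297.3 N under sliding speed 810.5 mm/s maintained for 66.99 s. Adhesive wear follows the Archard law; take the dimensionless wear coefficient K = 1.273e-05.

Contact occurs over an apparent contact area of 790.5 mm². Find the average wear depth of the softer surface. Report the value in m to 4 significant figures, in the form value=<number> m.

All arithmetic runs at full precision; the intermediates are shown rounded; rounded just once to 4 significant figures.
Sliding speed v = 810.5 mm/s = 0.8105 m/s. Path length L = v·t = 0.8105 m/s × 66.99 s = 54.30 m.
Hardness H = 1614 MPa = 1.614e+09 Pa.
Contact area A = 790.5 mm² = 7.905e-04 m².
In SI base units, W = 297.3 N, H = 1.614e+09 Pa, K = 1.273e-05.
Archard relation: V = K·W·L/H = 1.273e-05 · 297.3 · 54.30 / 1.614e+09 = 1.273e-10 m³.
Wear depth h = V/A = 1.273e-10 / 7.905e-04 = 1.611e-07 m.

value=1.611e-07 m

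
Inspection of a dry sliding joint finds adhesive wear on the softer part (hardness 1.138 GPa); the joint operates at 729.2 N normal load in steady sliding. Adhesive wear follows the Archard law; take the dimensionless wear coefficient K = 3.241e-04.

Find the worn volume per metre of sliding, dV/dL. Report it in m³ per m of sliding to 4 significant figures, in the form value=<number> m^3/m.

value=2.077e-10 m^3/m

The algebra holds full float precision; the intermediates appear rounded, and a lone final rounding to four significant digits.
Hardness H = 1.138 GPa = 1.138e+09 Pa.
Collected in SI base units: W = 729.2 N, H = 1.138e+09 Pa, K = 3.241e-04.
Volumetric rate dV/dL = K·W/H (independent of L): 3.241e-04 · 729.2 / 1.138e+09 = 2.077e-10 m³/m.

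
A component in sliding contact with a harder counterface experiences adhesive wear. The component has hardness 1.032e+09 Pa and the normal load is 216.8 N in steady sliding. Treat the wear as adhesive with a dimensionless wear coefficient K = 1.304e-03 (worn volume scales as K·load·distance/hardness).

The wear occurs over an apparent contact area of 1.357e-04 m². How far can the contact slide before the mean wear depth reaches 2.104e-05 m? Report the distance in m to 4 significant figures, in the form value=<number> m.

Intermediate values are printed rounded — the computation maintains exact precision, and a lone final rounding: four significant figures.
Expressed in SI base units: W = 216.8 N, H = 1.032e+09 Pa, K = 1.304e-03.
At the depth limit, V_lim = h_lim·A = 2.104e-05 · 1.357e-04 = 2.855e-09 m³.
So the life L = V_lim·H/(K·W) = 2.855e-09 · 1.032e+09 / (1.304e-03 · 216.8) = 10.42 m.

value=10.42 m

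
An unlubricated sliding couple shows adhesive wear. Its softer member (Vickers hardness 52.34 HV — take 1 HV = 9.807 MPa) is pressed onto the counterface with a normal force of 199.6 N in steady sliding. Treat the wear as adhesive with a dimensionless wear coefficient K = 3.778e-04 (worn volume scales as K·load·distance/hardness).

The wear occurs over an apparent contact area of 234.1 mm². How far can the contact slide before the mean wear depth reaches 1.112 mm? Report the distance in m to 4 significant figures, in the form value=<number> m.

value=1772 m

Shown intermediates are rounded. The algebra keeps full precision. Rounded once at the end to four significant figures.
Convert: Hardness H = 52.34 HV × 9.807 MPa/HV = 513.3 MPa = 5.133e+08 Pa.
Convert: Contact area A = 234.1 mm² = 2.341e-04 m².
Convert: Depth limit h_lim = 1.112 mm = 0.001112 m.
Restated in SI base units: W = 199.6 N, H = 5.133e+08 Pa, K = 3.778e-04.
Allowed volume V_lim = h_lim·A = 0.001112 · 2.341e-04 = 2.603e-07 m³.
Life L = V_lim·H/(K·W) = 2.603e-07 · 5.133e+08 / (3.778e-04 · 199.6) = 1772 m.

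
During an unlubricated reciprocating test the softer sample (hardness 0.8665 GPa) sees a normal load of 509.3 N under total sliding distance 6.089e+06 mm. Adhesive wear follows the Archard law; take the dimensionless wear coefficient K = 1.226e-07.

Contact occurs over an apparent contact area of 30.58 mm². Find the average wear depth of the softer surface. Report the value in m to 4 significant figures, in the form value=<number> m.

value=1.435e-05 m

Each operation maintains full precision, and intermediate values are printed rounded. Rounded once at the end, at 4 significant digits.
Convert: Total distance L = 6.089e+06 mm = 6089 m.
Convert: Hardness H = 0.8665 GPa = 8.665e+08 Pa.
Convert: Contact area A = 30.58 mm² = 3.058e-05 m².
Working in SI base units: W = 509.3 N, H = 8.665e+08 Pa, K = 1.226e-07.
The Archard volume V = K·W·L/H = 1.226e-07 · 509.3 · 6089 / 8.665e+08 = 4.388e-10 m³.
Mean depth h = V/A = 4.388e-10 / 3.058e-05 = 1.435e-05 m.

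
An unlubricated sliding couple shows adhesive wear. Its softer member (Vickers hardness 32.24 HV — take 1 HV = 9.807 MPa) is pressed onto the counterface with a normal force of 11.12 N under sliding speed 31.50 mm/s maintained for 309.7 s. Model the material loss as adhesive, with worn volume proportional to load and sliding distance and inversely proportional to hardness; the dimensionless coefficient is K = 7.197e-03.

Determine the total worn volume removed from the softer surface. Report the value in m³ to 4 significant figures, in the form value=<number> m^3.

Each operation carries exact precision. The intermediates are shown rounded, and one last rounding, at 4 significant digits.
Convert: Sliding speed v = 31.50 mm/s = 0.03150 m/s. The distance L = v·t = 0.03150 m/s × 309.7 s = 9.756 m.
Convert: Hardness H = 32.24 HV × 9.807 MPa/HV = 316.2 MPa = 3.162e+08 Pa.
Working in SI base units: W = 11.12 N, H = 3.162e+08 Pa, K = 7.197e-03.
Wear volume V = K·W·L/H = 7.197e-03 · 11.12 · 9.756 / 3.162e+08 = 2.469e-09 m³.

value=2.469e-09 m^3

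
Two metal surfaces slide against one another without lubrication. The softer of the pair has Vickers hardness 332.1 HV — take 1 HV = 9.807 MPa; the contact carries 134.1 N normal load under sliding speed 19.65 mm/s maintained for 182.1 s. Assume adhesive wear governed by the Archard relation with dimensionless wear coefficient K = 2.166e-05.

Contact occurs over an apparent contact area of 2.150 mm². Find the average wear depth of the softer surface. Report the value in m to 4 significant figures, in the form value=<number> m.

Intermediate values are printed rounded, and all working math holds full precision; one final rounding to 4 significant digits.
Sliding speed v = 19.65 mm/s = 0.01965 m/s. Path length L = v·t = 0.01965 m/s × 182.1 s = 3.578 m.
Hardness H = 332.1 HV × 9.807 MPa/HV = 3257 MPa = 3.257e+09 Pa.
Contact area A = 2.150 mm² = 2.150e-06 m².
Expressed in SI base units: W = 134.1 N, H = 3.257e+09 Pa, K = 2.166e-05.
Worn volume V = K·W·L/H = 2.166e-05 · 134.1 · 3.578 / 3.257e+09 = 3.191e-12 m³.
Average depth h = V/A = 3.191e-12 / 2.150e-06 = 1.484e-06 m.

value=1.484e-06 m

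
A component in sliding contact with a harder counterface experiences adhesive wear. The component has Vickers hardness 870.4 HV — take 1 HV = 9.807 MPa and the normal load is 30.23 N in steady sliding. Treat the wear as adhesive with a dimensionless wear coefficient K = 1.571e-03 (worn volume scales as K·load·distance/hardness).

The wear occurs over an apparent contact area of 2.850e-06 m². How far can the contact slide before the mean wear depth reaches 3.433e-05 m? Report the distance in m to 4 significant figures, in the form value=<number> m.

value=17.59 m

Every step holds exact precision, and the intermediates are printed rounded; one last rounding, at 4 significant figures.
Hardness H = 870.4 HV × 9.807 MPa/HV = 8536 MPa = 8.536e+09 Pa.
Restated in SI base units: W = 30.23 N, H = 8.536e+09 Pa, K = 1.571e-03.
Permissible volume V_lim = h_lim·A = 3.433e-05 · 2.850e-06 = 9.784e-11 m³.
Thus life L = V_lim·H/(K·W) = 9.784e-11 · 8.536e+09 / (1.571e-03 · 30.23) = 17.59 m.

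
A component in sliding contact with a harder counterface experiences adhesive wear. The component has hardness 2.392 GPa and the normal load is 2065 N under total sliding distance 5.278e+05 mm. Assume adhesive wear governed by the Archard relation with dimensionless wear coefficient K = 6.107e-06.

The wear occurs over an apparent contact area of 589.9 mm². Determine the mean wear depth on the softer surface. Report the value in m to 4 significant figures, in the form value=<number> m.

All working math runs at full precision. Intermediates are shown rounded — a single final rounding to four significant figures.
Distance L = 5.278e+05 mm = 527.8 m.
Hardness H = 2.392 GPa = 2.392e+09 Pa.
Contact area A = 589.9 mm² = 5.899e-04 m².
Collected in SI base units: W = 2065 N, H = 2.392e+09 Pa, K = 6.107e-06.
Wear volume V = K·W·L/H = 6.107e-06 · 2065 · 527.8 / 2.392e+09 = 2.783e-09 m³.
Average depth h = V/A = 2.783e-09 / 5.899e-04 = 4.717e-06 m.

value=4.717e-06 m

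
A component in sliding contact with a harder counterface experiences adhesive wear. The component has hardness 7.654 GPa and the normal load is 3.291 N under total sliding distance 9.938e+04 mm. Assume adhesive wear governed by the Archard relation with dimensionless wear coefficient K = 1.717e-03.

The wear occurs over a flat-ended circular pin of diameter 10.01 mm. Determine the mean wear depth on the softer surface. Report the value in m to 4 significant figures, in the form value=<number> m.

value=9.323e-07 m

Each operation maintains full precision. Intermediates are shown rounded, and one last rounding, at 4 significant figures.
Sliding distance L = 9.938e+04 mm = 99.38 m.
Hardness H = 7.654 GPa = 7.654e+09 Pa.
Pin diameter d = 10.01 mm = 0.01001 m. Contact area A = π·d²/4 = π·(0.01001 m)²/4 = 7.870e-05 m².
Working in SI base units: W = 3.291 N, H = 7.654e+09 Pa, K = 1.717e-03.
Worn volume V = K·W·L/H = 1.717e-03 · 3.291 · 99.38 / 7.654e+09 = 7.337e-11 m³.
Average depth h = V/A = 7.337e-11 / 7.870e-05 = 9.323e-07 m.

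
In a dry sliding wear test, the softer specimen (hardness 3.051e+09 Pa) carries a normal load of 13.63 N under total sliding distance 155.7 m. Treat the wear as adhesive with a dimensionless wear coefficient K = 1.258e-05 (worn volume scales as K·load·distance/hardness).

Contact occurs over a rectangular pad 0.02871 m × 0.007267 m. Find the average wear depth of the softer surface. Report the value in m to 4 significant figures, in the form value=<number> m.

Each operation maintains exact precision — quoted intermediates are rounded — one last rounding: four significant figures.
Contact area A = 0.02871 m × 0.007267 m = 2.086e-04 m².
In SI base units: W = 13.63 N, H = 3.051e+09 Pa, K = 1.258e-05.
Archard volume V = K·W·L/H = 1.258e-05 · 13.63 · 155.7 / 3.051e+09 = 8.750e-12 m³.
Depth of wear h = V/A = 8.750e-12 / 2.086e-04 = 4.194e-08 m.

value=4.194e-08 m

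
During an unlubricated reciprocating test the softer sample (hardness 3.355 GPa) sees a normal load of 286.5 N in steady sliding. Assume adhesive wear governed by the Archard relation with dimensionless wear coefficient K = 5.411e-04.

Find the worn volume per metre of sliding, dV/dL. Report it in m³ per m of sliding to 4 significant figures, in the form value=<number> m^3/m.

Shown intermediates are rounded. All arithmetic holds full float precision. Rounded once at the end to four significant digits.
Convert: Hardness H = 3.355 GPa = 3.355e+09 Pa.
In SI base units, W = 286.5 N, H = 3.355e+09 Pa, K = 5.411e-04.
Sliding wear rate dV/dL = K·W/H: 5.411e-04 · 286.5 / 3.355e+09 = 4.621e-11 m³/m.

value=4.621e-11 m^3/m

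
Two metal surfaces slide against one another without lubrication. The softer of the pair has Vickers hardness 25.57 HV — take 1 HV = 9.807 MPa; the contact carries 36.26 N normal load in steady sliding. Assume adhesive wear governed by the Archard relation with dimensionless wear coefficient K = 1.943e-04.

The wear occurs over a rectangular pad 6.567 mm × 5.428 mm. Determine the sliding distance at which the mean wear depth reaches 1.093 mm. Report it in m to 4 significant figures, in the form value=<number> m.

value=1387 m

Every step runs at exact precision — quoted intermediates are rounded — rounded just once: 4 significant figures.
Convert: Hardness H = 25.57 HV × 9.807 MPa/HV = 250.8 MPa = 2.508e+08 Pa.
Convert: Pad sides 6.567 mm × 5.428 mm = 0.006567 m × 0.005428 m. Contact area A = 0.006567 m × 0.005428 m = 3.565e-05 m².
Convert: Depth limit h_lim = 1.093 mm = 0.001093 m.
Collected in SI base units: W = 36.26 N, H = 2.508e+08 Pa, K = 1.943e-04.
Permissible volume V_lim = h_lim·A = 0.001093 · 3.565e-05 = 3.896e-08 m³.
Sliding life L = V_lim·H/(K·W) = 3.896e-08 · 2.508e+08 / (1.943e-04 · 36.26) = 1387 m.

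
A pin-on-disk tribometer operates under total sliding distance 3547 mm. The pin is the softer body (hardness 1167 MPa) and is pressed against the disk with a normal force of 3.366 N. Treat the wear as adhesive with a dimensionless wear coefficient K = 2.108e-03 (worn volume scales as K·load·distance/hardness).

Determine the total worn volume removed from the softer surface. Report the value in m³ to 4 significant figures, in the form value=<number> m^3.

value=2.157e-11 m^3

Each operation holds full precision. Intermediate values are printed rounded; a single final rounding, at 4 significant digits.
The distance L = 3547 mm = 3.547 m.
Hardness H = 1167 MPa = 1.167e+09 Pa.
Working in SI base units: W = 3.366 N, H = 1.167e+09 Pa, K = 2.108e-03.
Volume removed: V = K·W·L/H = 2.108e-03 · 3.366 · 3.547 / 1.167e+09 = 2.157e-11 m³.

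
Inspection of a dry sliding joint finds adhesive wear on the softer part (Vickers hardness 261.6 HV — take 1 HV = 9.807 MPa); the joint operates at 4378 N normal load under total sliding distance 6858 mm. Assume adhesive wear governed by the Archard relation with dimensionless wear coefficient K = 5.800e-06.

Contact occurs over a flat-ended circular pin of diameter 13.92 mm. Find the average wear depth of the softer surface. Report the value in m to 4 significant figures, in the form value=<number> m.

Intermediates are printed rounded — all arithmetic carries full precision. Rounded just once, at 4 significant figures.
Sliding distance L = 6858 mm = 6.858 m.
Hardness H = 261.6 HV × 9.807 MPa/HV = 2566 MPa = 2.566e+09 Pa.
Pin diameter d = 13.92 mm = 0.01392 m. Contact area A = π·d²/4 = π·(0.01392 m)²/4 = 1.522e-04 m².
Restated in SI base units: W = 4378 N, H = 2.566e+09 Pa, K = 5.800e-06.
By Archard's law, V = K·W·L/H = 5.800e-06 · 4378 · 6.858 / 2.566e+09 = 6.788e-11 m³.
Depth of wear h = V/A = 6.788e-11 / 1.522e-04 = 4.460e-07 m.

value=4.460e-07 m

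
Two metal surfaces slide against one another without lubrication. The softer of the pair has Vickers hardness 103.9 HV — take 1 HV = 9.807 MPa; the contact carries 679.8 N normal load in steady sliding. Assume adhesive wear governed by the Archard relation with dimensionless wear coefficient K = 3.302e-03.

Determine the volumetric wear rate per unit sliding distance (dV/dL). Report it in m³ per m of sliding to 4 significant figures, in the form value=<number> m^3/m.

value=2.203e-09 m^3/m

The computation runs at full float precision, and shown intermediates are rounded — rounded just once, at four significant digits.
Hardness H = 103.9 HV × 9.807 MPa/HV = 1019 MPa = 1.019e+09 Pa.
Working in SI base units: W = 679.8 N, H = 1.019e+09 Pa, K = 3.302e-03.
Sliding wear rate dV/dL = K·W/H, per unit distance: 3.302e-03 · 679.8 / 1.019e+09 = 2.203e-09 m³/m.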